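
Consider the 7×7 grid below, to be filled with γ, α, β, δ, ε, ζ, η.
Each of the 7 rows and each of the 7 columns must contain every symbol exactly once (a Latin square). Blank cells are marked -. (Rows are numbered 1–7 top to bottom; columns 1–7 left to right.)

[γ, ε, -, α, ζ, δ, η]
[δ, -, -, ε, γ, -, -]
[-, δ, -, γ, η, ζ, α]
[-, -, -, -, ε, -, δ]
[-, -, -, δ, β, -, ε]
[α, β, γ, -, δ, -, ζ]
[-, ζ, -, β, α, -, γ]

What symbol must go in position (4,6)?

Row 1, column 3: row 1 has {γ, α, δ, ε, ζ, η} and column 3 has {γ}, leaving only β.
Row 2, column 7: row 2 has {γ, δ, ε} and column 7 has {γ, α, δ, ε, ζ, η}, leaving only β.
Row 3, column 3: row 3 has {γ, α, δ, ζ, η} and column 3 has {γ, β}, leaving only ε.
Row 3, column 1: row 3 has {γ, α, δ, ε, ζ, η} and column 1 has {γ, α, δ}, leaving only β.
Row 6, column 4: row 6 has {γ, α, β, δ, ζ} and column 4 has {γ, α, β, δ, ε}, leaving only η.
Row 4, column 4: row 4 has {δ, ε} and column 4 has {γ, α, β, δ, ε, η}, leaving only ζ.
Row 4, column 1: row 4 has {δ, ε, ζ} and column 1 has {γ, α, β, δ}, leaving only η.
Row 4, column 3: row 4 has {δ, ε, ζ, η} and column 3 has {γ, β, ε}, leaving only α.
Row 4, column 2: row 4 has {α, δ, ε, ζ, η} and column 2 has {β, δ, ε, ζ}, leaving only γ.
Row 4 already has {γ, α, δ, ε, ζ, η} and column 6 already has {δ, ζ}, so row 4, column 6 must be β.

β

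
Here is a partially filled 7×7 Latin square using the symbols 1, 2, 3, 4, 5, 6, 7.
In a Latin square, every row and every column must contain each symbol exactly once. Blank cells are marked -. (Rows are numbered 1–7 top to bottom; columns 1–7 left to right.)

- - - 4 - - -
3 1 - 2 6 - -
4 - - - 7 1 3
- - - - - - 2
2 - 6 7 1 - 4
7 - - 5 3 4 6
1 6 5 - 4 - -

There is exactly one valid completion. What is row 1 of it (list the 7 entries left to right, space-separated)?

Row 3, column 3: row 3 has {1, 3, 4, 7} and column 3 has {5, 6}, leaving only 2.
Row 3, column 2: row 3 has {1, 2, 3, 4, 7} and column 2 has {1, 6}, leaving only 5.
Row 3, column 4: row 3 has {1, 2, 3, 4, 5, 7} and column 4 has {2, 4, 5, 7}, leaving only 6.
Row 4, column 5: row 4 has {2} and column 5 has {1, 3, 4, 6, 7}, leaving only 5.
Row 1, column 5: row 1 has {4} and column 5 has {1, 3, 4, 5, 6, 7}, leaving only 2.
Row 4, column 1: row 4 has {2, 5} and column 1 has {1, 2, 3, 4, 7}, leaving only 6.
Row 1, column 1: row 1 has {2, 4} and column 1 has {1, 2, 3, 4, 6, 7}, leaving only 5.
Row 5, column 2: row 5 has {1, 2, 4, 6, 7} and column 2 has {1, 5, 6}, leaving only 3.
Row 1, column 2: row 1 has {2, 4, 5} and column 2 has {1, 3, 5, 6}, leaving only 7.
Row 1, column 7: row 1 has {2, 4, 5, 7} and column 7 has {2, 3, 4, 6}, leaving only 1.
Row 1, column 3: row 1 has {1, 2, 4, 5, 7} and column 3 has {2, 5, 6}, leaving only 3.
Row 1, column 6: row 1 has {1, 2, 3, 4, 5, 7} and column 6 has {1, 4}, leaving only 6.
So row 1 reads: 5 7 3 4 2 6 1.

5 7 3 4 2 6 1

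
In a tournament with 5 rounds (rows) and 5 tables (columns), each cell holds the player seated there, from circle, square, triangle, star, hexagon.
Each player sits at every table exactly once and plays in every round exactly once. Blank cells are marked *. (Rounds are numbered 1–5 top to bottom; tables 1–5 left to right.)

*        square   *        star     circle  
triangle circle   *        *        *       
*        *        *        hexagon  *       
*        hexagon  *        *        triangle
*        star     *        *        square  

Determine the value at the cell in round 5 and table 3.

Round 1, table 1: round 1 has {circle, square, star} and table 1 has {triangle}, leaving only hexagon.
Round 1, table 3: round 1 has {circle, square, star, hexagon} and table 3 has {}, leaving only triangle.
Round 2, table 4: round 2 has {circle, triangle} and table 4 has {star, hexagon}, leaving only square.
Round 3, table 2: round 3 has {hexagon} and table 2 has {circle, square, star, hexagon}, leaving only triangle.
Round 3, table 5: round 3 has {triangle, hexagon} and table 5 has {circle, square, triangle}, leaving only star.
Round 2, table 5: round 2 has {circle, square, triangle} and table 5 has {circle, square, triangle, star}, leaving only hexagon.
Round 2, table 3: round 2 has {circle, square, triangle, hexagon} and table 3 has {triangle}, leaving only star.
Round 4, table 4: round 4 has {triangle, hexagon} and table 4 has {square, star, hexagon}, leaving only circle.
Round 4, table 3: round 4 has {circle, triangle, hexagon} and table 3 has {triangle, star}, leaving only square.
Round 3, table 3: round 3 has {triangle, star, hexagon} and table 3 has {square, triangle, star}, leaving only circle.
Round 5 already has {square, star} and table 3 already has {circle, square, triangle, star}, so round 5, table 3 must be hexagon.

hexagon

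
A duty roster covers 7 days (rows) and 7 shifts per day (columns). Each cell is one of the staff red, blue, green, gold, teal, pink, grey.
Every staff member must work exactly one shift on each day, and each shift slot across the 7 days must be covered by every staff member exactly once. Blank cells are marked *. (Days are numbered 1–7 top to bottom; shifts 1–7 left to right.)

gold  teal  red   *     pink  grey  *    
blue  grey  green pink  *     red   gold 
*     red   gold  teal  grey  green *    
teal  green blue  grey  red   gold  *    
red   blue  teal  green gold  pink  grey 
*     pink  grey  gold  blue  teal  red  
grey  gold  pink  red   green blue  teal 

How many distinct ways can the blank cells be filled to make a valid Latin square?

Day 1, shift 4: eliminating its day and shift leaves {blue}.
Day 1, shift 7: eliminating its day and shift leaves {blue, green}.
Day 2, shift 5: eliminating its day and shift leaves {teal}.
Day 3, shift 1: eliminating its day and shift leaves {pink}.
Day 3, shift 7: eliminating its day and shift leaves {blue, pink}.
Day 4, shift 7: eliminating its day and shift leaves {pink}.
Day 6, shift 1: eliminating its day and shift leaves {green}.
Only one assignment across all blanks avoids any day or shift repeat, giving 1 completion.

1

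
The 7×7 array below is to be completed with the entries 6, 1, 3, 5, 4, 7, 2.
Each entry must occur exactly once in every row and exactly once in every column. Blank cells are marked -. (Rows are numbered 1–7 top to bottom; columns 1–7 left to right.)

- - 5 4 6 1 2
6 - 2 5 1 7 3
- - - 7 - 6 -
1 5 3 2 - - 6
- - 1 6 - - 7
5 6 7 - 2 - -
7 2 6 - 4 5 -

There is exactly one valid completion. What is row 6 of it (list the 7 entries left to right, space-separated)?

5 6 7 1 2 3 4

Row 1, column 1: row 1 has {6, 1, 5, 4, 2} and column 1 has {6, 1, 5, 7}, leaving only 3.
Row 1, column 2: row 1 has {6, 1, 3, 5, 4, 2} and column 2 has {6, 5, 2}, leaving only 7.
Row 2, column 2: row 2 has {6, 1, 3, 5, 7, 2} and column 2 has {6, 5, 7, 2}, leaving only 4.
Row 3, column 3: row 3 has {6, 7} and column 3 has {6, 1, 3, 5, 7, 2}, leaving only 4.
Row 3, column 1: row 3 has {6, 4, 7} and column 1 has {6, 1, 3, 5, 7}, leaving only 2.
Row 4, column 5: row 4 has {6, 1, 3, 5, 2} and column 5 has {6, 1, 4, 2}, leaving only 7.
Row 4, column 6: row 4 has {6, 1, 3, 5, 7, 2} and column 6 has {6, 1, 5, 7}, leaving only 4.
Row 6, column 6: row 6 has {6, 5, 7, 2} and column 6 has {6, 1, 5, 4, 7}, leaving only 3.
Row 6, column 4: row 6 has {6, 3, 5, 7, 2} and column 4 has {6, 5, 4, 7, 2}, leaving only 1.
Row 6, column 7: row 6 has {6, 1, 3, 5, 7, 2} and column 7 has {6, 3, 7, 2}, leaving only 4.
So row 6 reads: 5 6 7 1 2 3 4.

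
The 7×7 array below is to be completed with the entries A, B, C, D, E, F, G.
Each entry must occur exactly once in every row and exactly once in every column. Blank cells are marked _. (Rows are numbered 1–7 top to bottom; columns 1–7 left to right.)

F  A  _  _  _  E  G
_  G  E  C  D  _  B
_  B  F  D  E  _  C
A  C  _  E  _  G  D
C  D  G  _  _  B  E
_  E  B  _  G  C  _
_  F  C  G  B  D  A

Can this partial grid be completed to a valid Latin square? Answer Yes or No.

No

Row 2, column 1: row 2 together with column 1 already contain {A, B, C, D, E, F, G} — every symbol — so nothing can go there. The grid has no valid completion.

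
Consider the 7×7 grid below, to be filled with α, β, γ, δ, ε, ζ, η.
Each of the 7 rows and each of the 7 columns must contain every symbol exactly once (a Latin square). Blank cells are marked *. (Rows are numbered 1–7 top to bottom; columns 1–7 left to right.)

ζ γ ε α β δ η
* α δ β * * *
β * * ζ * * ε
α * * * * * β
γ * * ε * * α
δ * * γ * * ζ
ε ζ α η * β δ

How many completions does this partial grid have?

9

Row 2, column 1: eliminating its row and column leaves {η}.
Row 2, column 5: eliminating its row and column leaves {γ, ε, ζ, η}.
Row 2, column 6: eliminating its row and column leaves {γ, ε, ζ, η}.
Row 2, column 7: eliminating its row and column leaves {γ}.
Row 3, column 2: eliminating its row and column leaves {δ, η}.
Row 3, column 3: eliminating its row and column leaves {γ, η}.
Row 3, column 5: eliminating its row and column leaves {α, γ, δ, η}.
Row 3, column 6: eliminating its row and column leaves {α, γ, η}.
Row 4, column 2: eliminating its row and column leaves {δ, ε, η}.
Row 4, column 3: eliminating its row and column leaves {γ, ζ, η}.
Row 4, column 4: eliminating its row and column leaves {δ}.
Row 4, column 5: eliminating its row and column leaves {γ, δ, ε, ζ, η}.
Row 4, column 6: eliminating its row and column leaves {γ, ε, ζ, η}.
Row 5, column 2: eliminating its row and column leaves {β, δ, η}.
Row 5, column 3: eliminating its row and column leaves {β, ζ, η}.
Row 5, column 5: eliminating its row and column leaves {δ, ζ, η}.
Row 5, column 6: eliminating its row and column leaves {ζ, η}.
Row 6, column 2: eliminating its row and column leaves {β, ε, η}.
Row 6, column 3: eliminating its row and column leaves {β, η}.
Row 6, column 5: eliminating its row and column leaves {α, ε, η}.
Row 6, column 6: eliminating its row and column leaves {α, ε, η}.
Row 7, column 5: eliminating its row and column leaves {γ}.
Enumerating the assignments across these blanks that avoid any row or column repeat gives 9 completions.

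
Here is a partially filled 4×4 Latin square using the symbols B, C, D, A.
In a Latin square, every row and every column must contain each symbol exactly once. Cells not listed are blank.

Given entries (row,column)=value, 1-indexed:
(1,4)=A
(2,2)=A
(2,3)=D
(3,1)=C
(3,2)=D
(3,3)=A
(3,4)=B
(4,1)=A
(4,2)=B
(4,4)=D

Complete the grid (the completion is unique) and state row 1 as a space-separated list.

D C B A

Row 1, column 2: row 1 has {A} and column 2 has {B, D, A}, leaving only C.
Row 1, column 3: row 1 has {C, A} and column 3 has {D, A}, leaving only B.
Row 1, column 1: row 1 has {B, C, A} and column 1 has {C, A}, leaving only D.
So row 1 reads: D C B A.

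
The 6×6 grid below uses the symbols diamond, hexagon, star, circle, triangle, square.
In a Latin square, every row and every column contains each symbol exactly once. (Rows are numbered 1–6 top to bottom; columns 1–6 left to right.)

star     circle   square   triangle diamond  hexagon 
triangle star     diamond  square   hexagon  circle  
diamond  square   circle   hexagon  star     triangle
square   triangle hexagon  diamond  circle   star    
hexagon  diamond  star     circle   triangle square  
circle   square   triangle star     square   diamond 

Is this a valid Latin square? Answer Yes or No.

Row 6 contains square twice (at columns 2 and 5), so it is not a permutation.

No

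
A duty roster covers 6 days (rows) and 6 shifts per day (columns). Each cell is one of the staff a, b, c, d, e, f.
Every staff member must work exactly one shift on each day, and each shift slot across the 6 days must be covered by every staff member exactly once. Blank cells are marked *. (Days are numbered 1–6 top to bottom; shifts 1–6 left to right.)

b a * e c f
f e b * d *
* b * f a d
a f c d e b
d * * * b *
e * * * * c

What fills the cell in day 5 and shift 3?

f

Day 1, shift 3: day 1 has {a, b, c, e, f} and shift 3 has {b, c}, leaving only d.
Day 2, shift 6: day 2 has {b, d, e, f} and shift 6 has {b, c, d, f}, leaving only a.
Day 2, shift 4: day 2 has {a, b, d, e, f} and shift 4 has {d, e, f}, leaving only c.
Day 3, shift 1: day 3 has {a, b, d, f} and shift 1 has {a, b, d, e, f}, leaving only c.
Day 3, shift 3: day 3 has {a, b, c, d, f} and shift 3 has {b, c, d}, leaving only e.
Day 5, shift 2: day 5 has {b, d} and shift 2 has {a, b, e, f}, leaving only c.
Day 5, shift 4: day 5 has {b, c, d} and shift 4 has {c, d, e, f}, leaving only a.
Day 5 already has {a, b, c, d} and shift 3 already has {b, c, d, e}, so day 5, shift 3 must be f.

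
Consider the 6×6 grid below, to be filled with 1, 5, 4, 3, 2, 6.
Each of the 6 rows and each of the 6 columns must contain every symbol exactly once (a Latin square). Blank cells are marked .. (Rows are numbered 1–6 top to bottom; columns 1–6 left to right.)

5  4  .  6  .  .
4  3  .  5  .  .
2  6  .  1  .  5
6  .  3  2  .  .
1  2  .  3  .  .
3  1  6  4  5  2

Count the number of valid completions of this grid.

3

Row 1, column 3: eliminating its row and column leaves {1, 2}.
Row 1, column 5: eliminating its row and column leaves {1, 3, 2}.
Row 1, column 6: eliminating its row and column leaves {1, 3}.
Row 2, column 3: eliminating its row and column leaves {1, 2}.
Row 2, column 5: eliminating its row and column leaves {1, 2, 6}.
Row 2, column 6: eliminating its row and column leaves {1, 6}.
Row 3, column 3: eliminating its row and column leaves {4}.
Row 3, column 5: eliminating its row and column leaves {4, 3}.
Row 4, column 2: eliminating its row and column leaves {5}.
Row 4, column 5: eliminating its row and column leaves {1, 4}.
Row 4, column 6: eliminating its row and column leaves {1, 4}.
Row 5, column 3: eliminating its row and column leaves {5, 4}.
Row 5, column 5: eliminating its row and column leaves {4, 6}.
Row 5, column 6: eliminating its row and column leaves {4, 6}.
Enumerating the assignments across these blanks that avoid any row or column repeat gives 3 completions.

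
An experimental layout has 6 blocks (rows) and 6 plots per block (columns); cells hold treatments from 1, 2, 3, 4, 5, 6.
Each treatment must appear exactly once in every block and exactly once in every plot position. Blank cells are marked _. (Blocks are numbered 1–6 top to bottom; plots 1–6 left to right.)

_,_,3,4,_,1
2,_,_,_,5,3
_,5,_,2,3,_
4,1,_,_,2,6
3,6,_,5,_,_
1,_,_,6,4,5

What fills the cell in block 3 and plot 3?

Block 1, plot 2: block 1 has {1, 3, 4} and plot 2 has {1, 5, 6}, leaving only 2.
Block 1, plot 5: block 1 has {1, 2, 3, 4} and plot 5 has {2, 3, 4, 5}, leaving only 6.
Block 1, plot 1: block 1 has {1, 2, 3, 4, 6} and plot 1 has {1, 2, 3, 4}, leaving only 5.
Block 2, plot 2: block 2 has {2, 3, 5} and plot 2 has {1, 2, 5, 6}, leaving only 4.
Block 2, plot 4: block 2 has {2, 3, 4, 5} and plot 4 has {2, 4, 5, 6}, leaving only 1.
Block 2, plot 3: block 2 has {1, 2, 3, 4, 5} and plot 3 has {3}, leaving only 6.
Block 3, plot 1: block 3 has {2, 3, 5} and plot 1 has {1, 2, 3, 4, 5}, leaving only 6.
Block 3, plot 6: block 3 has {2, 3, 5, 6} and plot 6 has {1, 3, 5, 6}, leaving only 4.
Block 3 already has {2, 3, 4, 5, 6} and plot 3 already has {3, 6}, so block 3, plot 3 must be 1.

1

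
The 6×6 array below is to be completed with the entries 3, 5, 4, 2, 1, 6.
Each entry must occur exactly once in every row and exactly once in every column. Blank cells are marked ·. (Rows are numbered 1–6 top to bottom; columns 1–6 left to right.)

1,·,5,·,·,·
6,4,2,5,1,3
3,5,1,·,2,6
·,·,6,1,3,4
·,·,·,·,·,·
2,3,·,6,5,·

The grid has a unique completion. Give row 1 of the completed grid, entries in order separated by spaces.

1 6 5 3 4 2

Row 1, column 6: row 1 has {5, 1} and column 6 has {3, 4, 6}, leaving only 2.
Row 1, column 2: row 1 has {5, 2, 1} and column 2 has {3, 5, 4}, leaving only 6.
Row 1, column 5: row 1 has {5, 2, 1, 6} and column 5 has {3, 5, 2, 1}, leaving only 4.
Row 1, column 4: row 1 has {5, 4, 2, 1, 6} and column 4 has {5, 1, 6}, leaving only 3.
So row 1 reads: 1 6 5 3 4 2.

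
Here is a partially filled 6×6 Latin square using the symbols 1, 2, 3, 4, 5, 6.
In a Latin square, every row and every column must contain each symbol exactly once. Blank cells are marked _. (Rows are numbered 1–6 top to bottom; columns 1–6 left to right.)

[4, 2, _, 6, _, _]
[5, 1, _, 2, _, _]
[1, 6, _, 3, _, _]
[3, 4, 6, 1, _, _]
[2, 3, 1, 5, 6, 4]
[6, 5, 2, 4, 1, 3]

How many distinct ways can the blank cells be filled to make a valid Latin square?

Row 1, column 3: eliminating its row and column leaves {3, 5}.
Row 1, column 5: eliminating its row and column leaves {3, 5}.
Row 1, column 6: eliminating its row and column leaves {1, 5}.
Row 2, column 3: eliminating its row and column leaves {3, 4}.
Row 2, column 5: eliminating its row and column leaves {3, 4}.
Row 2, column 6: eliminating its row and column leaves {6}.
Row 3, column 3: eliminating its row and column leaves {4, 5}.
Row 3, column 5: eliminating its row and column leaves {2, 4, 5}.
Row 3, column 6: eliminating its row and column leaves {2, 5}.
Row 4, column 5: eliminating its row and column leaves {2, 5}.
Row 4, column 6: eliminating its row and column leaves {2, 5}.
Enumerating the assignments across these blanks that avoid any row or column repeat gives 3 completions.

3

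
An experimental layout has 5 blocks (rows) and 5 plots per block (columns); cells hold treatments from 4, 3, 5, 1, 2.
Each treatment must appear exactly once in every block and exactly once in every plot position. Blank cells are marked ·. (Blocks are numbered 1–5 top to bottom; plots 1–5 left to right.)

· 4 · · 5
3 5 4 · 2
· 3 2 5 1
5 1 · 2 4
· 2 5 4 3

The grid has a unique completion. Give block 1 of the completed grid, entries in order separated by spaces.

2 4 1 3 5

Block 2, plot 4: block 2 has {4, 3, 5, 2} and plot 4 has {4, 5, 2}, leaving only 1.
Block 1, plot 4: block 1 has {4, 5} and plot 4 has {4, 5, 1, 2}, leaving only 3.
Block 1, plot 3: block 1 has {4, 3, 5} and plot 3 has {4, 5, 2}, leaving only 1.
Block 1, plot 1: block 1 has {4, 3, 5, 1} and plot 1 has {3, 5}, leaving only 2.
So block 1 reads: 2 4 1 3 5.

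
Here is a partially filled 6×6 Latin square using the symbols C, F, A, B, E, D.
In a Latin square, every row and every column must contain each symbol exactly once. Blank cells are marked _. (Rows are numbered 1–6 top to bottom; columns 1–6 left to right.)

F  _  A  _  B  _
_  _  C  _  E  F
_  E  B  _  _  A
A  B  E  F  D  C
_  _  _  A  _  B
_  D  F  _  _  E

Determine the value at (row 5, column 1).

E

Row 1, column 2: row 1 has {F, A, B} and column 2 has {B, E, D}, leaving only C.
Row 1, column 6: row 1 has {C, F, A, B} and column 6 has {C, F, A, B, E}, leaving only D.
Row 1, column 4: row 1 has {C, F, A, B, D} and column 4 has {F, A}, leaving only E.
Row 2, column 2: row 2 has {C, F, E} and column 2 has {C, B, E, D}, leaving only A.
Row 5, column 2: row 5 has {A, B} and column 2 has {C, A, B, E, D}, leaving only F.
Row 5, column 3: row 5 has {F, A, B} and column 3 has {C, F, A, B, E}, leaving only D.
Row 5, column 5: row 5 has {F, A, B, D} and column 5 has {B, E, D}, leaving only C.
Row 5 already has {C, F, A, B, D} and column 1 already has {F, A}, so row 5, column 1 must be E.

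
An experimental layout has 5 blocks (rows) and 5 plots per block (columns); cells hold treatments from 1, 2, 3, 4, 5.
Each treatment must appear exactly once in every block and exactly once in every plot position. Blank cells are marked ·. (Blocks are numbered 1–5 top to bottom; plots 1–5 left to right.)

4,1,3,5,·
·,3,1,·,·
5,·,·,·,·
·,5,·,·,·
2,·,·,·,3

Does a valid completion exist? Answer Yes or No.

No

Block 2, plot 1: block 2 together with plot 1 already contain {1, 2, 3, 4, 5} — every symbol — so nothing can go there. The grid has no valid completion.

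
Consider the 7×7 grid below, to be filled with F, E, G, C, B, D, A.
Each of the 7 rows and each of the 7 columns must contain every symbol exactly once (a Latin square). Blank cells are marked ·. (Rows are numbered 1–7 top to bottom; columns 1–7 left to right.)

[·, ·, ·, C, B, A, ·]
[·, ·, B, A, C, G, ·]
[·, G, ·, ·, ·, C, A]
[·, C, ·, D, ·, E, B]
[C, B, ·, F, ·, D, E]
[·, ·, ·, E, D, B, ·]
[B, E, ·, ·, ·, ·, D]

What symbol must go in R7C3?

C

Row 2, column 7: row 2 has {G, C, B, A} and column 7 has {E, B, D, A}, leaving only F.
Row 1, column 7: row 1 has {C, B, A} and column 7 has {F, E, B, D, A}, leaving only G.
Row 2, column 2: row 2 has {F, G, C, B, A} and column 2 has {E, G, C, B}, leaving only D.
Row 1, column 2: row 1 has {G, C, B, A} and column 2 has {E, G, C, B, D}, leaving only F.
Row 2, column 1: row 2 has {F, G, C, B, D, A} and column 1 has {C, B}, leaving only E.
Row 1, column 1: row 1 has {F, G, C, B, A} and column 1 has {E, C, B}, leaving only D.
Row 1, column 3: row 1 has {F, G, C, B, D, A} and column 3 has {B}, leaving only E.
Row 3, column 1: row 3 has {G, C, A} and column 1 has {E, C, B, D}, leaving only F.
Row 3, column 3: row 3 has {F, G, C, A} and column 3 has {E, B}, leaving only D.
Row 3, column 4: row 3 has {F, G, C, D, A} and column 4 has {F, E, C, D, A}, leaving only B.
Row 3, column 5: row 3 has {F, G, C, B, D, A} and column 5 has {C, B, D}, leaving only E.
Row 6, column 2: row 6 has {E, B, D} and column 2 has {F, E, G, C, B, D}, leaving only A.
Row 6, column 1: row 6 has {E, B, D, A} and column 1 has {F, E, C, B, D}, leaving only G.
Row 4, column 1: row 4 has {E, C, B, D} and column 1 has {F, E, G, C, B, D}, leaving only A.
Row 6, column 7: row 6 has {E, G, B, D, A} and column 7 has {F, E, G, B, D, A}, leaving only C.
Row 6, column 3: row 6 has {E, G, C, B, D, A} and column 3 has {E, B, D}, leaving only F.
Row 4, column 3: row 4 has {E, C, B, D, A} and column 3 has {F, E, B, D}, leaving only G.
Row 4, column 5: row 4 has {E, G, C, B, D, A} and column 5 has {E, C, B, D}, leaving only F.
Row 5, column 3: row 5 has {F, E, C, B, D} and column 3 has {F, E, G, B, D}, leaving only A.
Row 7 already has {E, B, D} and column 3 already has {F, E, G, B, D, A}, so row 7, column 3 must be C.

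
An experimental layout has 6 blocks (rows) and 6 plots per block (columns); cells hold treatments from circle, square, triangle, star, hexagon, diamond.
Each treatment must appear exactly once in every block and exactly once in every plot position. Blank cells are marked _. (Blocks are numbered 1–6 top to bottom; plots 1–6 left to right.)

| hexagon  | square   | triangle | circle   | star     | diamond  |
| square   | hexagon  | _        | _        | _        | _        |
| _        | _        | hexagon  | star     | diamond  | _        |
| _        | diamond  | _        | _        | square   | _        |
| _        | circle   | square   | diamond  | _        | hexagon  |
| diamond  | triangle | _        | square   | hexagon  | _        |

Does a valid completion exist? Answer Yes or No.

Block 3, plot 2: block 3 together with plot 2 already contain {circle, square, triangle, star, hexagon, diamond} — every symbol — so nothing can go there. The grid has no valid completion.

No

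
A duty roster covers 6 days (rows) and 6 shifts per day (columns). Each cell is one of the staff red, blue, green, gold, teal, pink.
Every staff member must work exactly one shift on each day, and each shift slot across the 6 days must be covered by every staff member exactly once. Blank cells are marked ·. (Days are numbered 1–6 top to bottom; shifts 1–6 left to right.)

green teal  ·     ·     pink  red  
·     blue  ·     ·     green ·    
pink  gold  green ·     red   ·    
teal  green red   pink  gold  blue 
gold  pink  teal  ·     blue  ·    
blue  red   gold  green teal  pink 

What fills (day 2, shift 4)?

Day 1, shift 3: day 1 has {red, green, teal, pink} and shift 3 has {red, green, gold, teal}, leaving only blue.
Day 1, shift 4: day 1 has {red, blue, green, teal, pink} and shift 4 has {green, pink}, leaving only gold.
Day 2, shift 1: day 2 has {blue, green} and shift 1 has {blue, green, gold, teal, pink}, leaving only red.
Day 2 already has {red, blue, green} and shift 4 already has {green, gold, pink}, so day 2, shift 4 must be teal.

teal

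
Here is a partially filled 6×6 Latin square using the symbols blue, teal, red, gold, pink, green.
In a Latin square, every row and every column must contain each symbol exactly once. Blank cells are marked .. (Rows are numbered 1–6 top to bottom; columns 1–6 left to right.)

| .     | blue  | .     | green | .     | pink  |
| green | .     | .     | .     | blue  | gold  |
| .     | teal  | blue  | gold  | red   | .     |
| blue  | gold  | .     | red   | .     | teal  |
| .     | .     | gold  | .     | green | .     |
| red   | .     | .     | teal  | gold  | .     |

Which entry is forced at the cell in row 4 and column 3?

Row 1, column 5: row 1 has {blue, pink, green} and column 5 has {blue, red, gold, green}, leaving only teal.
Row 1, column 1: row 1 has {blue, teal, pink, green} and column 1 has {blue, red, green}, leaving only gold.
Row 1, column 3: row 1 has {blue, teal, gold, pink, green} and column 3 has {blue, gold}, leaving only red.
Row 2, column 4: row 2 has {blue, gold, green} and column 4 has {teal, red, gold, green}, leaving only pink.
Row 2, column 2: row 2 has {blue, gold, pink, green} and column 2 has {blue, teal, gold}, leaving only red.
Row 2, column 3: row 2 has {blue, red, gold, pink, green} and column 3 has {blue, red, gold}, leaving only teal.
Row 3, column 1: row 3 has {blue, teal, red, gold} and column 1 has {blue, red, gold, green}, leaving only pink.
Row 3, column 6: row 3 has {blue, teal, red, gold, pink} and column 6 has {teal, gold, pink}, leaving only green.
Row 4, column 5: row 4 has {blue, teal, red, gold} and column 5 has {blue, teal, red, gold, green}, leaving only pink.
Row 4 already has {blue, teal, red, gold, pink} and column 3 already has {blue, teal, red, gold}, so row 4, column 3 must be green.

green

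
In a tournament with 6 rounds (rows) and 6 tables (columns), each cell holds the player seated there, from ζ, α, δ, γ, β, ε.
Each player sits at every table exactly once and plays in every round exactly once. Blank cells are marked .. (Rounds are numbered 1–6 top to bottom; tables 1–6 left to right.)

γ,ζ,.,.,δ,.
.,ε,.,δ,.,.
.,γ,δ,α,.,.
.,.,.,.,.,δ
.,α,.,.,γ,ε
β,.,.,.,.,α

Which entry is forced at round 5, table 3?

Round 1, table 6: round 1 has {ζ, δ, γ} and table 6 has {α, δ, ε}, leaving only β.
Round 1, table 4: round 1 has {ζ, δ, γ, β} and table 4 has {α, δ}, leaving only ε.
Round 1, table 3: round 1 has {ζ, δ, γ, β, ε} and table 3 has {δ}, leaving only α.
Round 3, table 6: round 3 has {α, δ, γ} and table 6 has {α, δ, β, ε}, leaving only ζ.
Round 2, table 6: round 2 has {δ, ε} and table 6 has {ζ, α, δ, β, ε}, leaving only γ.
Round 3, table 1: round 3 has {ζ, α, δ, γ} and table 1 has {γ, β}, leaving only ε.
Round 3, table 5: round 3 has {ζ, α, δ, γ, ε} and table 5 has {δ, γ}, leaving only β.
Round 4, table 2: round 4 has {δ} and table 2 has {ζ, α, γ, ε}, leaving only β.
Round 6, table 2: round 6 has {α, β} and table 2 has {ζ, α, γ, β, ε}, leaving only δ.
Round 5, table 3 is narrowed to {ζ, β}.
If it were β, then round 2, table 5 would be left with no valid symbol.
So round 5, table 3 must be ζ.

ζ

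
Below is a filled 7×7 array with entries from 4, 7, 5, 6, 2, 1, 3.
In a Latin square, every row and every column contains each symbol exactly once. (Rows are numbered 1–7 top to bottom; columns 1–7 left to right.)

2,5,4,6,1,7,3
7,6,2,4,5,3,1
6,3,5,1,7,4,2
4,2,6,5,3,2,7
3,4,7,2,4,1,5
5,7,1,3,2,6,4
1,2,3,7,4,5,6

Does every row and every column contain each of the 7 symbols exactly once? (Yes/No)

No

Row 4 contains 2 twice (at columns 2 and 6); row 5 is also not a permutation.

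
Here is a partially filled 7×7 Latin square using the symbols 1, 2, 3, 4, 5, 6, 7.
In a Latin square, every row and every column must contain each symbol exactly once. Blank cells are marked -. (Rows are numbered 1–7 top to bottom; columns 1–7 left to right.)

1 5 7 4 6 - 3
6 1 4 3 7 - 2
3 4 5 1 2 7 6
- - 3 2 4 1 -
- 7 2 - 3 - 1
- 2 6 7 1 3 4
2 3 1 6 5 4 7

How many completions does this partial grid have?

1

Row 1, column 6: eliminating its row and column leaves {2}.
Row 2, column 6: eliminating its row and column leaves {5}.
Row 4, column 1: eliminating its row and column leaves {5, 7}.
Row 4, column 2: eliminating its row and column leaves {6}.
Row 4, column 7: eliminating its row and column leaves {5}.
Row 5, column 1: eliminating its row and column leaves {4, 5}.
Row 5, column 4: eliminating its row and column leaves {5}.
Row 5, column 6: eliminating its row and column leaves {5, 6}.
Row 6, column 1: eliminating its row and column leaves {5}.
Only one assignment across all blanks avoids any row or column repeat, giving 1 completion.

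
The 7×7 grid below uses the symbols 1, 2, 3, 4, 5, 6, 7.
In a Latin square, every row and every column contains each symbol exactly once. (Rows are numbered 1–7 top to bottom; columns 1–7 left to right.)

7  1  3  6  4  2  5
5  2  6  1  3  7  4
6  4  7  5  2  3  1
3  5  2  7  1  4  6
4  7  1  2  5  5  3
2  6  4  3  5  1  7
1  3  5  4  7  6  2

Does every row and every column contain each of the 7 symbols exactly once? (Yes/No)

No

Column 5 contains 5 twice (at rows 5 and 6), so it is not a permutation.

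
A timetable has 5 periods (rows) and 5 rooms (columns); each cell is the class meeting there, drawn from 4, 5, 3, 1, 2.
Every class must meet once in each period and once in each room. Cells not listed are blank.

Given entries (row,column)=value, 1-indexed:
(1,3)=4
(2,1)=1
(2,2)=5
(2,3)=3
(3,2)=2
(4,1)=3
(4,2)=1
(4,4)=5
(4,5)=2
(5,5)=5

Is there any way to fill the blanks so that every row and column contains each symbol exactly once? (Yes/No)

No

Period 4, room 3: period 4 together with room 3 already contain {4, 5, 3, 1, 2} — every symbol — so nothing can go there. The grid has no valid completion.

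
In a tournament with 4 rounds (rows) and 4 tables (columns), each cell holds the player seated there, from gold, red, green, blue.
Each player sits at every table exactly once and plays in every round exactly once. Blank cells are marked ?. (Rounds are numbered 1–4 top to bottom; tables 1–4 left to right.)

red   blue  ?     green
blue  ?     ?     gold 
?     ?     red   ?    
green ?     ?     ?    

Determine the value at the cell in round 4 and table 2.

gold

Round 1, table 3: round 1 has {red, green, blue} and table 3 has {red}, leaving only gold.
Round 2, table 3: round 2 has {gold, blue} and table 3 has {gold, red}, leaving only green.
Round 2, table 2: round 2 has {gold, green, blue} and table 2 has {blue}, leaving only red.
Round 4 already has {green} and table 2 already has {red, blue}, so round 4, table 2 must be gold.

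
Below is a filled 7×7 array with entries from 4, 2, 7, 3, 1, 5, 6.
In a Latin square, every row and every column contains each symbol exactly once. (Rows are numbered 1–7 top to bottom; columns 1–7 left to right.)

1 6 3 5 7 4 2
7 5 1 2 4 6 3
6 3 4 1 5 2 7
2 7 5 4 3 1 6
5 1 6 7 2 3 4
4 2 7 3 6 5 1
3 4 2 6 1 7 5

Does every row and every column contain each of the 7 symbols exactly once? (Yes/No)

Each row is a permutation of the 7 symbols, and so is each column.

Yes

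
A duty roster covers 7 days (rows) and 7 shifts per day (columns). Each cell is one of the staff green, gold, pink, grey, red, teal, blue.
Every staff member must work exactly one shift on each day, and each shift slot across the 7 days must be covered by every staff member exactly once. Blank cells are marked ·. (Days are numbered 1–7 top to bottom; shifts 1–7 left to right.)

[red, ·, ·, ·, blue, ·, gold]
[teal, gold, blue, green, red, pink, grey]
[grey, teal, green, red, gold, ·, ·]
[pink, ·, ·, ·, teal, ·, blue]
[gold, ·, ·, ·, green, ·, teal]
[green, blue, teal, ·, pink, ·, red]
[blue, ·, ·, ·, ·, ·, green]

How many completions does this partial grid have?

8

Day 1, shift 2: eliminating its day and shift leaves {green, pink, grey}.
Day 1, shift 3: eliminating its day and shift leaves {pink, grey}.
Day 1, shift 4: eliminating its day and shift leaves {pink, grey, teal}.
Day 1, shift 6: eliminating its day and shift leaves {green, grey, teal}.
Day 3, shift 6: eliminating its day and shift leaves {blue}.
Day 3, shift 7: eliminating its day and shift leaves {pink}.
Day 4, shift 2: eliminating its day and shift leaves {green, grey, red}.
Day 4, shift 3: eliminating its day and shift leaves {gold, grey, red}.
Day 4, shift 4: eliminating its day and shift leaves {gold, grey}.
Day 4, shift 6: eliminating its day and shift leaves {green, gold, grey, red}.
Day 5, shift 2: eliminating its day and shift leaves {pink, grey, red}.
Day 5, shift 3: eliminating its day and shift leaves {pink, grey, red}.
Day 5, shift 4: eliminating its day and shift leaves {pink, grey, blue}.
Day 5, shift 6: eliminating its day and shift leaves {grey, red, blue}.
Day 6, shift 4: eliminating its day and shift leaves {gold, grey}.
Day 6, shift 6: eliminating its day and shift leaves {gold, grey}.
Day 7, shift 2: eliminating its day and shift leaves {pink, grey, red}.
Day 7, shift 3: eliminating its day and shift leaves {gold, pink, grey, red}.
Day 7, shift 4: eliminating its day and shift leaves {gold, pink, grey, teal}.
Day 7, shift 5: eliminating its day and shift leaves {grey}.
Day 7, shift 6: eliminating its day and shift leaves {gold, grey, red, teal}.
Enumerating the assignments across these blanks that avoid any day or shift repeat gives 8 completions.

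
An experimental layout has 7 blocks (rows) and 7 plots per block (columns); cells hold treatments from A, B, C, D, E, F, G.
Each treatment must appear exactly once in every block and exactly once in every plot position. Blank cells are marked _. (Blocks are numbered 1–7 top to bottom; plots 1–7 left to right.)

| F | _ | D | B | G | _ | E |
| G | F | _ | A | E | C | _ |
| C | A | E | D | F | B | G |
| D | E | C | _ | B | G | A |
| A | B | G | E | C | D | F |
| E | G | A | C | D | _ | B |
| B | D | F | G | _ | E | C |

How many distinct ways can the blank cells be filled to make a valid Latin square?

1

Block 1, plot 2: eliminating its block and plot leaves {C}.
Block 1, plot 6: eliminating its block and plot leaves {A}.
Block 2, plot 3: eliminating its block and plot leaves {B}.
Block 2, plot 7: eliminating its block and plot leaves {D}.
Block 4, plot 4: eliminating its block and plot leaves {F}.
Block 6, plot 6: eliminating its block and plot leaves {F}.
Block 7, plot 5: eliminating its block and plot leaves {A}.
Only one assignment across all blanks avoids any block or plot repeat, giving 1 completion.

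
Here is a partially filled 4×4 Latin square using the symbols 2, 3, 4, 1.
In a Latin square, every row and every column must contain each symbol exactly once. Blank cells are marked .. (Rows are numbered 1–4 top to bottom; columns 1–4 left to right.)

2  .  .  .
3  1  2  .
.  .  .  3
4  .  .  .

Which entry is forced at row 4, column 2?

3

Row 2, column 4: row 2 has {2, 3, 1} and column 4 has {3}, leaving only 4.
Row 1, column 4: row 1 has {2} and column 4 has {3, 4}, leaving only 1.
Row 3, column 1: row 3 has {3} and column 1 has {2, 3, 4}, leaving only 1.
Row 3, column 3: row 3 has {3, 1} and column 3 has {2}, leaving only 4.
Row 1, column 3: row 1 has {2, 1} and column 3 has {2, 4}, leaving only 3.
Row 1, column 2: row 1 has {2, 3, 1} and column 2 has {1}, leaving only 4.
Row 3, column 2: row 3 has {3, 4, 1} and column 2 has {4, 1}, leaving only 2.
Row 4 already has {4} and column 2 already has {2, 4, 1}, so row 4, column 2 must be 3.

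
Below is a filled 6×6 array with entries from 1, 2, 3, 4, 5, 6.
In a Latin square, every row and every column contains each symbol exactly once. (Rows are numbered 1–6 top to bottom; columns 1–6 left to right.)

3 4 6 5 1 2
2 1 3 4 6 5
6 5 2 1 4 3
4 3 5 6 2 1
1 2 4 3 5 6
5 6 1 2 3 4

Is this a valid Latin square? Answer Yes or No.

Each row is a permutation of the 6 symbols, and so is each column.

Yes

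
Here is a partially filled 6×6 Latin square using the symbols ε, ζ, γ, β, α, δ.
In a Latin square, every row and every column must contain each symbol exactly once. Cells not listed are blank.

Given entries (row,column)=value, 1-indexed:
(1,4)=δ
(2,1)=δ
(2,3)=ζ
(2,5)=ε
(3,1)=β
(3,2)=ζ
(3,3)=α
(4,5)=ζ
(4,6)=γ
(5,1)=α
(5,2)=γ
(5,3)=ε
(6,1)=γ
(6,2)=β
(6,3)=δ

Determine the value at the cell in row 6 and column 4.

Row 2, column 2: row 2 has {ε, ζ, δ} and column 2 has {ζ, γ, β}, leaving only α.
Row 1, column 2: row 1 has {δ} and column 2 has {ζ, γ, β, α}, leaving only ε.
Row 1, column 1: row 1 has {ε, δ} and column 1 has {γ, β, α, δ}, leaving only ζ.
Row 2, column 6: row 2 has {ε, ζ, α, δ} and column 6 has {γ}, leaving only β.
Row 1, column 6: row 1 has {ε, ζ, δ} and column 6 has {γ, β}, leaving only α.
Row 2, column 4: row 2 has {ε, ζ, β, α, δ} and column 4 has {δ}, leaving only γ.
Row 3, column 4: row 3 has {ζ, β, α} and column 4 has {γ, δ}, leaving only ε.
Row 3, column 6: row 3 has {ε, ζ, β, α} and column 6 has {γ, β, α}, leaving only δ.
Row 3, column 5: row 3 has {ε, ζ, β, α, δ} and column 5 has {ε, ζ}, leaving only γ.
Row 1, column 5: row 1 has {ε, ζ, α, δ} and column 5 has {ε, ζ, γ}, leaving only β.
Row 1, column 3: row 1 has {ε, ζ, β, α, δ} and column 3 has {ε, ζ, α, δ}, leaving only γ.
Row 4, column 1: row 4 has {ζ, γ} and column 1 has {ζ, γ, β, α, δ}, leaving only ε.
Row 4, column 2: row 4 has {ε, ζ, γ} and column 2 has {ε, ζ, γ, β, α}, leaving only δ.
Row 4, column 3: row 4 has {ε, ζ, γ, δ} and column 3 has {ε, ζ, γ, α, δ}, leaving only β.
Row 4, column 4: row 4 has {ε, ζ, γ, β, δ} and column 4 has {ε, γ, δ}, leaving only α.
Row 6 already has {γ, β, δ} and column 4 already has {ε, γ, α, δ}, so row 6, column 4 must be ζ.

ζ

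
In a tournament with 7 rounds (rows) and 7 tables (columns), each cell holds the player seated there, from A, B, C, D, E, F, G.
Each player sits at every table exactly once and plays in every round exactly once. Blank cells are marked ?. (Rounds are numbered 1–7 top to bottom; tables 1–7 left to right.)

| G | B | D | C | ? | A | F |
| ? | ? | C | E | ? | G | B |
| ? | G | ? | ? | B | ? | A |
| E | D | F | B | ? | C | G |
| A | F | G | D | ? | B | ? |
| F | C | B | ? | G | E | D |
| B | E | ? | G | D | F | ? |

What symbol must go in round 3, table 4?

Round 3 already has {A, B, G} and table 4 already has {B, C, D, E, G}, so round 3, table 4 must be F.

F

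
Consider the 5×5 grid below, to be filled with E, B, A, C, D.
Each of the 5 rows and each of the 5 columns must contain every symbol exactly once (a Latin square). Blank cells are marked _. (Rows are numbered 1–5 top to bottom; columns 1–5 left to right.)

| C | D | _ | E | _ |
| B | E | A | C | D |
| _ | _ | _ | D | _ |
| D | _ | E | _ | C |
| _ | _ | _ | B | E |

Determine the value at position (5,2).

C

Row 1, column 3: row 1 has {E, C, D} and column 3 has {E, A}, leaving only B.
Row 1, column 5: row 1 has {E, B, C, D} and column 5 has {E, C, D}, leaving only A.
Row 3, column 3: row 3 has {D} and column 3 has {E, B, A}, leaving only C.
Row 3, column 5: row 3 has {C, D} and column 5 has {E, A, C, D}, leaving only B.
Row 3, column 2: row 3 has {B, C, D} and column 2 has {E, D}, leaving only A.
Row 5 already has {E, B} and column 2 already has {E, A, D}, so row 5, column 2 must be C.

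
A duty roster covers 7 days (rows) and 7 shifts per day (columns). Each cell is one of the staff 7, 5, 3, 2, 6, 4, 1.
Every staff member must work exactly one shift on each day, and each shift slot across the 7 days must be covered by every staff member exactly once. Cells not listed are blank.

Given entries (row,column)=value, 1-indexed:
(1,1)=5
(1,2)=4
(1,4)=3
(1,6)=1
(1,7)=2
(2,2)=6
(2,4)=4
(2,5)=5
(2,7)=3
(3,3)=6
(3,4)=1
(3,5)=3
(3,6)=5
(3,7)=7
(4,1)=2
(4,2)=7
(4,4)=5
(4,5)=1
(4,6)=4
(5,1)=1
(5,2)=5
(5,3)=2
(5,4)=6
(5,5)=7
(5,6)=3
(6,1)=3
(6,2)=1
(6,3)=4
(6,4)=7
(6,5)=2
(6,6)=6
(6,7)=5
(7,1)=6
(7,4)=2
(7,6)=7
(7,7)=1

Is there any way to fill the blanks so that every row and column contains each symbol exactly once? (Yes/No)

Yes

No day or shift among the givens repeats a symbol, and propagating forced cells runs into no contradiction.
One valid completion exists (for instance, 5 4 7 3 6 1 2 / 7 6 1 4 5 2 3 / 4 2 6 1 3 5 7 / 2 7 3 5 1 4 6 / 1 5 2 6 7 3 4 / 3 1 4 7 2 6 5 / 6 3 5 2 4 7 1).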